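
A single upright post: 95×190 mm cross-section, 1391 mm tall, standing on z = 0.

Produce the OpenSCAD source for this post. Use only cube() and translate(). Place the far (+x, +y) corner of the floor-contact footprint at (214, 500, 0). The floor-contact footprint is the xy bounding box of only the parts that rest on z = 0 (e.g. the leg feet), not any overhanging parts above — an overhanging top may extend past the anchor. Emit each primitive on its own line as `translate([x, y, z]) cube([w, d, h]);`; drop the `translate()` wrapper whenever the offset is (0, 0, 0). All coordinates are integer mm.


translate([119, 310, 0]) cube([95, 190, 1391]);


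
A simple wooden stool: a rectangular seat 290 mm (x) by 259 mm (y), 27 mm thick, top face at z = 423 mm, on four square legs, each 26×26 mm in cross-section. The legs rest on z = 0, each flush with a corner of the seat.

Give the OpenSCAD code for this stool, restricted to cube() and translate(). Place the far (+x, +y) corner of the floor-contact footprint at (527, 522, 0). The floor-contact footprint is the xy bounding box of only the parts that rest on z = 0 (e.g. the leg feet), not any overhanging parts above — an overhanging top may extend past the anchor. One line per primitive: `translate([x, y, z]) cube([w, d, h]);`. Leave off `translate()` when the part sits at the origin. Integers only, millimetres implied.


translate([237, 263, 396]) cube([290, 259, 27]);
translate([237, 263, 0]) cube([26, 26, 396]);
translate([501, 263, 0]) cube([26, 26, 396]);
translate([237, 496, 0]) cube([26, 26, 396]);
translate([501, 496, 0]) cube([26, 26, 396]);


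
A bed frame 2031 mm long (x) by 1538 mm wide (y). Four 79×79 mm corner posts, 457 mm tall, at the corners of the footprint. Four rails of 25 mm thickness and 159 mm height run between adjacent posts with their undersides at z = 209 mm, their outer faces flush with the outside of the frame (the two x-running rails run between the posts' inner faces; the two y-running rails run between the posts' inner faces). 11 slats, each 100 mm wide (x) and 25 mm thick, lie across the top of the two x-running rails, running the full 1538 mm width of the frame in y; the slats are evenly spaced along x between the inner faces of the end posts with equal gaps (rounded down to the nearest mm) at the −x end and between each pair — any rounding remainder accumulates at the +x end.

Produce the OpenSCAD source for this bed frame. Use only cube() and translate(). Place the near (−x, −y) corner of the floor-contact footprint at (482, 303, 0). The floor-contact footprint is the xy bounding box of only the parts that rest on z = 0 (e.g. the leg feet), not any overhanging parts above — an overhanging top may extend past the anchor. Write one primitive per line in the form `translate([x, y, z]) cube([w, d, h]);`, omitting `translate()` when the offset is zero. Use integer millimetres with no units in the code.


// slat z = rail_z + rail_h = 209 + 159 = 368
// slat gap = ⌊(1873 − 11·100) / 12⌋ = 64
translate([482, 303, 0]) cube([79, 79, 457]);
translate([482, 1762, 0]) cube([79, 79, 457]);
translate([2434, 303, 0]) cube([79, 79, 457]);
translate([2434, 1762, 0]) cube([79, 79, 457]);
translate([561, 303, 209]) cube([1873, 25, 159]);
translate([561, 1816, 209]) cube([1873, 25, 159]);
translate([482, 382, 209]) cube([25, 1380, 159]);
translate([2488, 382, 209]) cube([25, 1380, 159]);
translate([625, 303, 368]) cube([100, 1538, 25]);
translate([789, 303, 368]) cube([100, 1538, 25]);
translate([953, 303, 368]) cube([100, 1538, 25]);
translate([1117, 303, 368]) cube([100, 1538, 25]);
translate([1281, 303, 368]) cube([100, 1538, 25]);
translate([1445, 303, 368]) cube([100, 1538, 25]);
translate([1609, 303, 368]) cube([100, 1538, 25]);
translate([1773, 303, 368]) cube([100, 1538, 25]);
translate([1937, 303, 368]) cube([100, 1538, 25]);
translate([2101, 303, 368]) cube([100, 1538, 25]);
translate([2265, 303, 368]) cube([100, 1538, 25]);


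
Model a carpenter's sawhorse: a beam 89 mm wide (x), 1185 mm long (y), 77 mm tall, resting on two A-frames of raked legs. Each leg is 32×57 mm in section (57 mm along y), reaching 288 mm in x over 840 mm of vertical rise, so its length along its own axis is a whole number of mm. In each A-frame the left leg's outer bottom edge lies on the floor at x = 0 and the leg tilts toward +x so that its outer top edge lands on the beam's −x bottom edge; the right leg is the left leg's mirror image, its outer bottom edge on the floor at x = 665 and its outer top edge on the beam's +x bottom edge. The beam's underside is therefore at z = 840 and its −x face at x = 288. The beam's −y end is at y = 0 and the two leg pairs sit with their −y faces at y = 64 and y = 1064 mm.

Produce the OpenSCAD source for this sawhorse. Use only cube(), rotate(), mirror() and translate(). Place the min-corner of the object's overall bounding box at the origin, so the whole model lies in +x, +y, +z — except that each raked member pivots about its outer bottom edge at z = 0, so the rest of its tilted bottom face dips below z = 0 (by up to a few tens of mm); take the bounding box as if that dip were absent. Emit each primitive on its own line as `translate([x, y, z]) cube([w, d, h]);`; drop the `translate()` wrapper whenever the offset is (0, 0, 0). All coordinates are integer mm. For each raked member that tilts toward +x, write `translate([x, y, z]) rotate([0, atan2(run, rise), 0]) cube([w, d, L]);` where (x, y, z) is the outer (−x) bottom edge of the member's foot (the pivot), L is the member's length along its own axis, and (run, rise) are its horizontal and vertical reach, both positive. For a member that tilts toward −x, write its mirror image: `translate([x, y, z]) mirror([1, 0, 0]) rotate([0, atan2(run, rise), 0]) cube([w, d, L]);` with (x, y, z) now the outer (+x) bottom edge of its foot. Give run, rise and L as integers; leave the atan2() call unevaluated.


translate([288, 0, 840]) cube([89, 1185, 77]);
translate([0, 64, 0]) rotate([0, atan2(288, 840), 0]) cube([32, 57, 888]);
translate([665, 64, 0]) mirror([1, 0, 0]) rotate([0, atan2(288, 840), 0]) cube([32, 57, 888]);
translate([0, 1064, 0]) rotate([0, atan2(288, 840), 0]) cube([32, 57, 888]);
translate([665, 1064, 0]) mirror([1, 0, 0]) rotate([0, atan2(288, 840), 0]) cube([32, 57, 888]);


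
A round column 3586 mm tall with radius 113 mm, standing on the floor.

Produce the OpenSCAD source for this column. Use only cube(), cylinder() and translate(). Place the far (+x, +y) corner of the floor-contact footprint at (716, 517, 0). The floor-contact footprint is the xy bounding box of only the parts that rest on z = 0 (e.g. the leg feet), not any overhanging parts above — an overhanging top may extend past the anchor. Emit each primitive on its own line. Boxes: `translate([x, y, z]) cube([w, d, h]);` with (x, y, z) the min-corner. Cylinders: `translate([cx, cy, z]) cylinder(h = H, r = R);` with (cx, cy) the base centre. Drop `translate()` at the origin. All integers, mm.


translate([603, 404, 0]) cylinder(h = 3586, r = 113);


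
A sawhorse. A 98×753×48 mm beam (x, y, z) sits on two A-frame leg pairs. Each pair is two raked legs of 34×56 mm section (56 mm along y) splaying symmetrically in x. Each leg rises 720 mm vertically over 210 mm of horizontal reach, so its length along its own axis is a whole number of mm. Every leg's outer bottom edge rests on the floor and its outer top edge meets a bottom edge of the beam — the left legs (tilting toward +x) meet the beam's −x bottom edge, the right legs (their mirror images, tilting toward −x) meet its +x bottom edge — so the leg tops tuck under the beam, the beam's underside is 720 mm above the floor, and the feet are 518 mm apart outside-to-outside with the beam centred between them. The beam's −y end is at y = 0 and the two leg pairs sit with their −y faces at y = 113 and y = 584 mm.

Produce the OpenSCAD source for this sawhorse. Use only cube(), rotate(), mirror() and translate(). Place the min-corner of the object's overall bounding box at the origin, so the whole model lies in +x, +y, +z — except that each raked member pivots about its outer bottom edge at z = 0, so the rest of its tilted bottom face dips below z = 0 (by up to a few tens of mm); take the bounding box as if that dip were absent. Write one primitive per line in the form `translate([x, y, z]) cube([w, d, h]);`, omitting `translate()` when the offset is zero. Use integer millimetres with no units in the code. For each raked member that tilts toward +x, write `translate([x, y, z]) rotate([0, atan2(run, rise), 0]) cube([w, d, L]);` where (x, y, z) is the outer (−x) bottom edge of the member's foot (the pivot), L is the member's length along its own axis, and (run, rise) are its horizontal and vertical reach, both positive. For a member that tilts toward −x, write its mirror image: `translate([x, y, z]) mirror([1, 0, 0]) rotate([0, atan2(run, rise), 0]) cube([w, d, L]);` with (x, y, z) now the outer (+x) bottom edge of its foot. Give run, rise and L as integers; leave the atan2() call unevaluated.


translate([210, 0, 720]) cube([98, 753, 48]);
translate([0, 113, 0]) rotate([0, atan2(210, 720), 0]) cube([34, 56, 750]);
translate([518, 113, 0]) mirror([1, 0, 0]) rotate([0, atan2(210, 720), 0]) cube([34, 56, 750]);
translate([0, 584, 0]) rotate([0, atan2(210, 720), 0]) cube([34, 56, 750]);
translate([518, 584, 0]) mirror([1, 0, 0]) rotate([0, atan2(210, 720), 0]) cube([34, 56, 750]);


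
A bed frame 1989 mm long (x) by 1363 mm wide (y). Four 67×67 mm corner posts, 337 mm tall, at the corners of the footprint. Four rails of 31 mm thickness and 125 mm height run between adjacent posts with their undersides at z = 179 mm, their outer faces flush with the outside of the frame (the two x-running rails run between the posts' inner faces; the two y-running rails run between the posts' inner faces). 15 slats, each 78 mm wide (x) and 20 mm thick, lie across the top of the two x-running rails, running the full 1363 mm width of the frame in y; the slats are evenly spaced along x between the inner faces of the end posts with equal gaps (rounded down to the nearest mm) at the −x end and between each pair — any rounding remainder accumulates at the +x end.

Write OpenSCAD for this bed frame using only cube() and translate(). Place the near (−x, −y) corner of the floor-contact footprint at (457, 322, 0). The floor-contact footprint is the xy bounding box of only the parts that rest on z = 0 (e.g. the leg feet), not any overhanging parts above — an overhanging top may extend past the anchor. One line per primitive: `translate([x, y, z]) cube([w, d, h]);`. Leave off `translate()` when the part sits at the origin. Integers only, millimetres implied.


translate([457, 322, 0]) cube([67, 67, 337]);
translate([457, 1618, 0]) cube([67, 67, 337]);
translate([2379, 322, 0]) cube([67, 67, 337]);
translate([2379, 1618, 0]) cube([67, 67, 337]);
translate([524, 322, 179]) cube([1855, 31, 125]);
translate([524, 1654, 179]) cube([1855, 31, 125]);
translate([457, 389, 179]) cube([31, 1229, 125]);
translate([2415, 389, 179]) cube([31, 1229, 125]);
translate([566, 322, 304]) cube([78, 1363, 20]);
translate([686, 322, 304]) cube([78, 1363, 20]);
translate([806, 322, 304]) cube([78, 1363, 20]);
translate([926, 322, 304]) cube([78, 1363, 20]);
translate([1046, 322, 304]) cube([78, 1363, 20]);
translate([1166, 322, 304]) cube([78, 1363, 20]);
translate([1286, 322, 304]) cube([78, 1363, 20]);
translate([1406, 322, 304]) cube([78, 1363, 20]);
translate([1526, 322, 304]) cube([78, 1363, 20]);
translate([1646, 322, 304]) cube([78, 1363, 20]);
translate([1766, 322, 304]) cube([78, 1363, 20]);
translate([1886, 322, 304]) cube([78, 1363, 20]);
translate([2006, 322, 304]) cube([78, 1363, 20]);
translate([2126, 322, 304]) cube([78, 1363, 20]);
translate([2246, 322, 304]) cube([78, 1363, 20]);


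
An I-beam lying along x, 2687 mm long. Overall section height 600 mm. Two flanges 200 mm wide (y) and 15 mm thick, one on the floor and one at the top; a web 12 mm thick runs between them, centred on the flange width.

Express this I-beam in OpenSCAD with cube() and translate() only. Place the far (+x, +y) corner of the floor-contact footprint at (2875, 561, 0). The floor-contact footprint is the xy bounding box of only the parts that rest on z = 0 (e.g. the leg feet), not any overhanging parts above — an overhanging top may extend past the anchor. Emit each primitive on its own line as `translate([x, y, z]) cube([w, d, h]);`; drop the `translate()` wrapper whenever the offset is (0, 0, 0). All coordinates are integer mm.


translate([188, 361, 0]) cube([2687, 200, 15]);
translate([188, 455, 15]) cube([2687, 12, 570]);
translate([188, 361, 585]) cube([2687, 200, 15]);


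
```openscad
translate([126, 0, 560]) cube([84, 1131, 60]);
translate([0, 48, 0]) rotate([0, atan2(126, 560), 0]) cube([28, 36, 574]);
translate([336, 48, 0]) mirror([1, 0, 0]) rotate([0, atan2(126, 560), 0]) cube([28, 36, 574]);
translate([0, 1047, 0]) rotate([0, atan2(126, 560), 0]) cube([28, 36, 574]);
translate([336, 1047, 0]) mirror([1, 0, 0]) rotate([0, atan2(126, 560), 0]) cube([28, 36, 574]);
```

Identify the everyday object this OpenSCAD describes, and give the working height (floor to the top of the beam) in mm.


A sawhorse. The overall height is 620 mm.

A beam across two mirrored pairs of raked legs — a sawhorse. The beam's underside is at z = 560 (matching the legs' vertical rise in atan2(126, 560)) and the beam is 60 mm tall, so its top is at 560 + 60 = 620 mm. The raked legs top out at the beam's underside, so that is the highest point.


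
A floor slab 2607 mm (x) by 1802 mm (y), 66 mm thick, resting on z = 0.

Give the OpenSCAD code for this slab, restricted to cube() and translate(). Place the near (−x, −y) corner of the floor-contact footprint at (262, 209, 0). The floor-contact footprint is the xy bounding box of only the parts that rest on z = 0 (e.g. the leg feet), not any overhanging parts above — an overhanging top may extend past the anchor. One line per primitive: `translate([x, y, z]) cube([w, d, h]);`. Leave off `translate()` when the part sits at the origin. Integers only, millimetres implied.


translate([262, 209, 0]) cube([2607, 1802, 66]);


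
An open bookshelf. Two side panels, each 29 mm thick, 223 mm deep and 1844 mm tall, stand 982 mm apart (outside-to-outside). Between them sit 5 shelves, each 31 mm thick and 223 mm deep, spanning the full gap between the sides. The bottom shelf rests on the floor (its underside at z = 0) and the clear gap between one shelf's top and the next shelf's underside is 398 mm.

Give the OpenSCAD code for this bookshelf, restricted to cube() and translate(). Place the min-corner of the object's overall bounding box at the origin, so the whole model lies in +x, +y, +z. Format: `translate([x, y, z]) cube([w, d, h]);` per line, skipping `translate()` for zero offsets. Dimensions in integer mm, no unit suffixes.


cube([29, 223, 1844]);
translate([953, 0, 0]) cube([29, 223, 1844]);
translate([29, 0, 0]) cube([924, 223, 31]);
translate([29, 0, 429]) cube([924, 223, 31]);
translate([29, 0, 858]) cube([924, 223, 31]);
translate([29, 0, 1287]) cube([924, 223, 31]);
translate([29, 0, 1716]) cube([924, 223, 31]);


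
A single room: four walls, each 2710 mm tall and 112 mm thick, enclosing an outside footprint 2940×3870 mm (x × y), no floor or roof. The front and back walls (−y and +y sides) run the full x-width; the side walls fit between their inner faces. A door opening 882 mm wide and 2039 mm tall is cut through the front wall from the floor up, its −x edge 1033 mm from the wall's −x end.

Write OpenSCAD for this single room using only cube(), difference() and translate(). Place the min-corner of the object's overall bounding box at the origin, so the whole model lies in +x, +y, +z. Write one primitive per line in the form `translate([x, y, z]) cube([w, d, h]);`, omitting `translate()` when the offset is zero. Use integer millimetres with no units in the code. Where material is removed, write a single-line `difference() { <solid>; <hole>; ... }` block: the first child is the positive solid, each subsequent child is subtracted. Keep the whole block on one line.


difference() { cube([2940, 112, 2710]); translate([1033, 0, 0]) cube([882, 112, 2039]); }
translate([0, 3758, 0]) cube([2940, 112, 2710]);
translate([0, 112, 0]) cube([112, 3646, 2710]);
translate([2828, 112, 0]) cube([112, 3646, 2710]);


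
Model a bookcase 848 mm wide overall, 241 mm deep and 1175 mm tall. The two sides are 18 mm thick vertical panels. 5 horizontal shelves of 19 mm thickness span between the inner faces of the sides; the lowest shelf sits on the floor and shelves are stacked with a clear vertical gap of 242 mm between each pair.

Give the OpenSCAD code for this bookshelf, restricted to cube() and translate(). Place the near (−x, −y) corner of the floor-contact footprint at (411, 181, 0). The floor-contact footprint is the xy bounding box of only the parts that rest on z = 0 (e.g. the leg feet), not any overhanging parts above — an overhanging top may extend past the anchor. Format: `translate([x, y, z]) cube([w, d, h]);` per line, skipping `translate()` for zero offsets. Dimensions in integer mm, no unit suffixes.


translate([411, 181, 0]) cube([18, 241, 1175]);
translate([1241, 181, 0]) cube([18, 241, 1175]);
translate([429, 181, 0]) cube([812, 241, 19]);
translate([429, 181, 261]) cube([812, 241, 19]);
translate([429, 181, 522]) cube([812, 241, 19]);
translate([429, 181, 783]) cube([812, 241, 19]);
translate([429, 181, 1044]) cube([812, 241, 19]);


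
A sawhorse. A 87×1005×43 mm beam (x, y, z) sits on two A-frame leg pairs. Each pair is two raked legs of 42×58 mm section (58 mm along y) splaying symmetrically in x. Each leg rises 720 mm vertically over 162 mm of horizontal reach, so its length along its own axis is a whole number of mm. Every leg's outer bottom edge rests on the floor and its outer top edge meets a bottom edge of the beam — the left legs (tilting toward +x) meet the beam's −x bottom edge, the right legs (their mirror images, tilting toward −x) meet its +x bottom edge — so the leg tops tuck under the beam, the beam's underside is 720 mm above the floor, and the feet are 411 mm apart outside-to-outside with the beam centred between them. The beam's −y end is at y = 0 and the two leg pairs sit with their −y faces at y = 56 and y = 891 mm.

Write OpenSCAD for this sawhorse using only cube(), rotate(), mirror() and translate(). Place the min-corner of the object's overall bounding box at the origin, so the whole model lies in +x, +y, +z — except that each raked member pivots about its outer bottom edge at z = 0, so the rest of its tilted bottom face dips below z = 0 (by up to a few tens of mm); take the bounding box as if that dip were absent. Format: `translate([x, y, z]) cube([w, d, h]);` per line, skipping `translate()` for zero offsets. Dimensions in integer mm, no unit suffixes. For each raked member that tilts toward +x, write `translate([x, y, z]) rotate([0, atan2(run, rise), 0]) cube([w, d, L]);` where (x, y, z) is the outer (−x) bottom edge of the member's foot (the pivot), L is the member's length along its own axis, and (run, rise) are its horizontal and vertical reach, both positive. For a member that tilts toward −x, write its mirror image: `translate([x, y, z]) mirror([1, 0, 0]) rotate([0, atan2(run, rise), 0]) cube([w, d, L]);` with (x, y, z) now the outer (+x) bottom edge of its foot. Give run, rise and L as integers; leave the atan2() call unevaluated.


translate([162, 0, 720]) cube([87, 1005, 43]);
translate([0, 56, 0]) rotate([0, atan2(162, 720), 0]) cube([42, 58, 738]);
translate([411, 56, 0]) mirror([1, 0, 0]) rotate([0, atan2(162, 720), 0]) cube([42, 58, 738]);
translate([0, 891, 0]) rotate([0, atan2(162, 720), 0]) cube([42, 58, 738]);
translate([411, 891, 0]) mirror([1, 0, 0]) rotate([0, atan2(162, 720), 0]) cube([42, 58, 738]);


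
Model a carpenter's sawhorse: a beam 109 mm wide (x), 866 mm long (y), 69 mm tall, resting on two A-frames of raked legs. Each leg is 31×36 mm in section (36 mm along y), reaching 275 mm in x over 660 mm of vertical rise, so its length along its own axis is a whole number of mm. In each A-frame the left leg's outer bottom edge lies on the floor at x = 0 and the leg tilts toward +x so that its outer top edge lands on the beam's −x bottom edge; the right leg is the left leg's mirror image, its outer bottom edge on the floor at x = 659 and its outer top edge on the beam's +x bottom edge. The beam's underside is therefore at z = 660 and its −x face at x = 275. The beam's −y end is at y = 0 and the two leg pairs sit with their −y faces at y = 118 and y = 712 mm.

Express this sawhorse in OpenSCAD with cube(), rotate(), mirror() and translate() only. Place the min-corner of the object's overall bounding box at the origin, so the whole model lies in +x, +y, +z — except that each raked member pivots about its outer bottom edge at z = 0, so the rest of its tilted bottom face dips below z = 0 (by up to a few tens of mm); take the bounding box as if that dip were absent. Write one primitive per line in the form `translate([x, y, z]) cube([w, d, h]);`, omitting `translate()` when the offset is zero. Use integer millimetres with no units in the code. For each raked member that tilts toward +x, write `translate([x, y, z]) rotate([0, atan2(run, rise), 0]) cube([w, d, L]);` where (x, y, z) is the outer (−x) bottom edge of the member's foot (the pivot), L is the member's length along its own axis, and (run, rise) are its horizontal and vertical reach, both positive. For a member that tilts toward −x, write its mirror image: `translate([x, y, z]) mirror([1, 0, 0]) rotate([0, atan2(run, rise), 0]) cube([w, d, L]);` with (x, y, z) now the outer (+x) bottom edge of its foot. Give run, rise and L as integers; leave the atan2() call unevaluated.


translate([275, 0, 660]) cube([109, 866, 69]);
translate([0, 118, 0]) rotate([0, atan2(275, 660), 0]) cube([31, 36, 715]);
translate([659, 118, 0]) mirror([1, 0, 0]) rotate([0, atan2(275, 660), 0]) cube([31, 36, 715]);
translate([0, 712, 0]) rotate([0, atan2(275, 660), 0]) cube([31, 36, 715]);
translate([659, 712, 0]) mirror([1, 0, 0]) rotate([0, atan2(275, 660), 0]) cube([31, 36, 715]);


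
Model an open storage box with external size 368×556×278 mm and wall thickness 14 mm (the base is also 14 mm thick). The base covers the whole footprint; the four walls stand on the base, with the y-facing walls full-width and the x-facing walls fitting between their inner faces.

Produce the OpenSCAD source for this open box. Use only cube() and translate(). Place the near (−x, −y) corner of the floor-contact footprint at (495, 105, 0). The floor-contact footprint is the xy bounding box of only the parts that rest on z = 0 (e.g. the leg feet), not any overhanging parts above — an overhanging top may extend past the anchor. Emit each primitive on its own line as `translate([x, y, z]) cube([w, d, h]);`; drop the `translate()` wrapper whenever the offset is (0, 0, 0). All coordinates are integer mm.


translate([495, 105, 0]) cube([368, 556, 14]);
translate([495, 105, 14]) cube([368, 14, 264]);
translate([495, 647, 14]) cube([368, 14, 264]);
translate([495, 119, 14]) cube([14, 528, 264]);
translate([849, 119, 14]) cube([14, 528, 264]);


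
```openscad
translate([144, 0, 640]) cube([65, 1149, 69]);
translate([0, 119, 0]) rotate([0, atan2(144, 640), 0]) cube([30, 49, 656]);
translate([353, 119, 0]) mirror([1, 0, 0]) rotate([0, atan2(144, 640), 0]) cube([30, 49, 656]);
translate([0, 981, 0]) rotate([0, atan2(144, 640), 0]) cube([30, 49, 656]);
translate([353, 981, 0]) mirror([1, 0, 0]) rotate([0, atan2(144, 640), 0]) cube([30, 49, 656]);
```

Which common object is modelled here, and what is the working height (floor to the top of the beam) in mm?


A sawhorse. The overall height is 709 mm.

A beam across two mirrored pairs of raked legs — a sawhorse. The beam's underside is at z = 640 (matching the legs' vertical rise in atan2(144, 640)) and the beam is 69 mm tall, so its top is at 640 + 69 = 709 mm. The raked legs top out at the beam's underside, so that is the highest point.


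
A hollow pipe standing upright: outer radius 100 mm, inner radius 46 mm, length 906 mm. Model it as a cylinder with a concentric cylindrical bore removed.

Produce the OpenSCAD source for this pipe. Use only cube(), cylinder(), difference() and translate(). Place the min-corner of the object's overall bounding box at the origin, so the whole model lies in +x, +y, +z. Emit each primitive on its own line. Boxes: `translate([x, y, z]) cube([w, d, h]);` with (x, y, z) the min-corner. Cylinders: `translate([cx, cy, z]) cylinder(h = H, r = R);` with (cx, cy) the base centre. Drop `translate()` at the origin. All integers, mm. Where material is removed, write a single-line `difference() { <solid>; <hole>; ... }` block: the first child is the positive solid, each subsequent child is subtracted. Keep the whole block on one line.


difference() { translate([100, 100, 0]) cylinder(h = 906, r = 100); translate([100, 100, 0]) cylinder(h = 906, r = 46); }


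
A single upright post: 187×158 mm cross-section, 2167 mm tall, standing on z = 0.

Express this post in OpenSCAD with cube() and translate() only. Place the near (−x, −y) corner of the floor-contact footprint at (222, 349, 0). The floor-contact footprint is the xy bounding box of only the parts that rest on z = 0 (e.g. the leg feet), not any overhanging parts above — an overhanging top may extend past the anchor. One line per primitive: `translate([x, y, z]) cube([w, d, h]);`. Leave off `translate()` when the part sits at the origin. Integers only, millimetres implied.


translate([222, 349, 0]) cube([187, 158, 2167]);


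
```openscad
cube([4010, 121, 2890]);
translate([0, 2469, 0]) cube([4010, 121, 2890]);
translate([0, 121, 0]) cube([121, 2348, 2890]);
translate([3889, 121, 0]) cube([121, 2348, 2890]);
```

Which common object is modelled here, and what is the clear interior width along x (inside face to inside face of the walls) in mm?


A house (or room) frame. The interior width is 3768 mm.

Four 2890 mm walls enclosing a rectangle with no floor or roof — a room or house frame. Outside width is 4010 mm and wall thickness is 121 mm, so the interior width is 4010 − 2 × 121 = 3768 mm.


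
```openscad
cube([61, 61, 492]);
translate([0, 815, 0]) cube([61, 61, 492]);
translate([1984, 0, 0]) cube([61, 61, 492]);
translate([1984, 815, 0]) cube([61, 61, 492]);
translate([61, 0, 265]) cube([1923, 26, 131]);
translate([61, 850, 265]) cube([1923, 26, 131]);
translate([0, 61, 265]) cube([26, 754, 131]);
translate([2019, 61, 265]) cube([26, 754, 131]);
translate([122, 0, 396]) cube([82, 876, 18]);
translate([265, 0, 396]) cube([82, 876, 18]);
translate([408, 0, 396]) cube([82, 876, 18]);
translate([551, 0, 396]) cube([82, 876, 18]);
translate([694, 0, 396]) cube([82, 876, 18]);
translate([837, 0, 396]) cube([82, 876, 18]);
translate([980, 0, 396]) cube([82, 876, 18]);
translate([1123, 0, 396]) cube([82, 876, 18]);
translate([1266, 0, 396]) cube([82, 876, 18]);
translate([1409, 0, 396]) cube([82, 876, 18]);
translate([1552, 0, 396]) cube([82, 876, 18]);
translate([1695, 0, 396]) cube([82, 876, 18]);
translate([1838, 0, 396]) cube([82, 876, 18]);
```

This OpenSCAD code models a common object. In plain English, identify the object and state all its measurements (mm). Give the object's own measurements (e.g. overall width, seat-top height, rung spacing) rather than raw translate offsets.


A bed frame 2045 mm long (x) by 876 mm wide (y). Four 61×61 mm corner posts, 492 mm tall, at the corners of the footprint. Four rails of 26 mm thickness and 131 mm height run between adjacent posts with their undersides at z = 265 mm, their outer faces flush with the outside of the frame (the two x-running rails run between the posts' inner faces; the two y-running rails run between the posts' inner faces). 13 slats, each 82 mm wide (x) and 18 mm thick, lie across the top of the two x-running rails, running the full 876 mm width of the frame in y; along x they sit between the end posts with a 61 mm gap after the −x posts and between neighbouring slats, leaving 64 mm before the +x posts.


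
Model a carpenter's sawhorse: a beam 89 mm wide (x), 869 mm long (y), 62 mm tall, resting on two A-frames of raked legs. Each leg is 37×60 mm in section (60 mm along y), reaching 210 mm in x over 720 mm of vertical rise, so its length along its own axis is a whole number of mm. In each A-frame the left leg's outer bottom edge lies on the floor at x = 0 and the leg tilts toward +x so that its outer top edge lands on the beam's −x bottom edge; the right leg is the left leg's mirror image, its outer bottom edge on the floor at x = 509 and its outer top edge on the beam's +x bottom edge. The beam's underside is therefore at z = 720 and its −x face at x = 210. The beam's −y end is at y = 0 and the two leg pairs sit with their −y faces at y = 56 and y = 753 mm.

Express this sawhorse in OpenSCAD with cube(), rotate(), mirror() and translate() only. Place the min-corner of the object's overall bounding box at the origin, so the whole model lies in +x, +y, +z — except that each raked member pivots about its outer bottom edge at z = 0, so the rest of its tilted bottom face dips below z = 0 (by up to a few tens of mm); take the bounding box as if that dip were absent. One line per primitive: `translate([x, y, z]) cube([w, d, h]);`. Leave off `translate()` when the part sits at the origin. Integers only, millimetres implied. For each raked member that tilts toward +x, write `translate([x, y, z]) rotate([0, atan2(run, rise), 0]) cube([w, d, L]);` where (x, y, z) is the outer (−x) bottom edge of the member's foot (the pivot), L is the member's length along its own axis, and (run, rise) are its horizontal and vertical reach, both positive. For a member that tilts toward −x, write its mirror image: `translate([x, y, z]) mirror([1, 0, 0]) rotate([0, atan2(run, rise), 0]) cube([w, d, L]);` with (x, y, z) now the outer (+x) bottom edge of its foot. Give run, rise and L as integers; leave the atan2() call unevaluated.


translate([210, 0, 720]) cube([89, 869, 62]);
translate([0, 56, 0]) rotate([0, atan2(210, 720), 0]) cube([37, 60, 750]);
translate([509, 56, 0]) mirror([1, 0, 0]) rotate([0, atan2(210, 720), 0]) cube([37, 60, 750]);
translate([0, 753, 0]) rotate([0, atan2(210, 720), 0]) cube([37, 60, 750]);
translate([509, 753, 0]) mirror([1, 0, 0]) rotate([0, atan2(210, 720), 0]) cube([37, 60, 750]);


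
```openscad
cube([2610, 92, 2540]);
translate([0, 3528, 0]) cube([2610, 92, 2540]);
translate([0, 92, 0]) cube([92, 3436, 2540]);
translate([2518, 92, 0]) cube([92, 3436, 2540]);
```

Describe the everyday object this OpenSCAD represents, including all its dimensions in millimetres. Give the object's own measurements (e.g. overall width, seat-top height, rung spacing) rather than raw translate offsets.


The wall frame of a small rectangular building: four walls, each 2540 mm tall and 92 mm thick, enclosing a footprint 2610 mm (x) by 3620 mm (y) outside-to-outside, with no floor or roof. The front and back walls (the −y and +y sides) span the full width; the two side walls fit between them.


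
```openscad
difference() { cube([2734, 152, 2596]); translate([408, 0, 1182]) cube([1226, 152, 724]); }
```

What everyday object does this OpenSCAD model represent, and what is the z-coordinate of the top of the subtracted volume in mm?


A wall with a window opening. The window head height is 1906 mm.

A wall with a rectangular opening subtracted — a window. Sill at z = 1182, opening 724 mm tall, so the head is at 1182 + 724 = 1906 mm.


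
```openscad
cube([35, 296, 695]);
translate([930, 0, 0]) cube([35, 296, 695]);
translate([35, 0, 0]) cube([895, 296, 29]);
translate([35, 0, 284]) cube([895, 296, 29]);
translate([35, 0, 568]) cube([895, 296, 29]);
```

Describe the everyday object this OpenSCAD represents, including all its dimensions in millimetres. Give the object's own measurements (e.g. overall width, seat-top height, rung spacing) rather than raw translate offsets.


An open bookshelf. Two side panels, each 35 mm thick, 296 mm deep and 695 mm tall, stand 965 mm apart (outside-to-outside). Between them sit 3 shelves, each 29 mm thick and 296 mm deep, spanning the full gap between the sides. The bottom shelf rests on the floor (its underside at z = 0) and the clear gap between one shelf's top and the next shelf's underside is 255 mm.


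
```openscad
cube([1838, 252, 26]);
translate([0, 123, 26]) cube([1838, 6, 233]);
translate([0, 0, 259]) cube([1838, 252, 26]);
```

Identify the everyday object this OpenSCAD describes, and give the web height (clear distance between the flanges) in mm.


An I-beam. The web height is 233 mm.

Two wide flanges with a thin centred web — an I-beam. Overall 285 mm minus two 26 mm flanges gives a web of 285 − 2·26 = 233 mm.


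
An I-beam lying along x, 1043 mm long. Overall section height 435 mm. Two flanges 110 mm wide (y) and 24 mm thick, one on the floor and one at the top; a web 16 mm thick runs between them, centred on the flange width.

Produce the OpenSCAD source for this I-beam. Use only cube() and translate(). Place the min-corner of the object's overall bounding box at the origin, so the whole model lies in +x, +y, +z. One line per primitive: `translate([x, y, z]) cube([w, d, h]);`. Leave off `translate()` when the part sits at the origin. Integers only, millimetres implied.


cube([1043, 110, 24]);
translate([0, 47, 24]) cube([1043, 16, 387]);
translate([0, 0, 411]) cube([1043, 110, 24]);


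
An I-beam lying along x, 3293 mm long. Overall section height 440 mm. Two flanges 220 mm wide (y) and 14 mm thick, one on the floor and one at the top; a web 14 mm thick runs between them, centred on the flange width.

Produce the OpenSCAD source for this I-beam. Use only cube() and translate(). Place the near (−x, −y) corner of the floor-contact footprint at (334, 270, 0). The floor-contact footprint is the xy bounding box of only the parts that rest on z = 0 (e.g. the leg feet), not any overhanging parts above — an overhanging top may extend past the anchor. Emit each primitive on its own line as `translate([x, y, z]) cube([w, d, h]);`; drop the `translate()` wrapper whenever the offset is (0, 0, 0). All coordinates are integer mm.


translate([334, 270, 0]) cube([3293, 220, 14]);
translate([334, 373, 14]) cube([3293, 14, 412]);
translate([334, 270, 426]) cube([3293, 220, 14]);


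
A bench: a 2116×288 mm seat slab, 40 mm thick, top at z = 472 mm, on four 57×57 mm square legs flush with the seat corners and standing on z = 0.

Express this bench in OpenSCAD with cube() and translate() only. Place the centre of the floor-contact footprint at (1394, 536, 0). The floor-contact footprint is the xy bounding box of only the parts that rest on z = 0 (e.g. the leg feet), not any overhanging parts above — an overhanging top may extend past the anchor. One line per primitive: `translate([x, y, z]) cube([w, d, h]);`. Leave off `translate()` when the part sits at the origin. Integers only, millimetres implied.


translate([336, 392, 432]) cube([2116, 288, 40]);
translate([336, 392, 0]) cube([57, 57, 432]);
translate([336, 623, 0]) cube([57, 57, 432]);
translate([2395, 392, 0]) cube([57, 57, 432]);
translate([2395, 623, 0]) cube([57, 57, 432]);


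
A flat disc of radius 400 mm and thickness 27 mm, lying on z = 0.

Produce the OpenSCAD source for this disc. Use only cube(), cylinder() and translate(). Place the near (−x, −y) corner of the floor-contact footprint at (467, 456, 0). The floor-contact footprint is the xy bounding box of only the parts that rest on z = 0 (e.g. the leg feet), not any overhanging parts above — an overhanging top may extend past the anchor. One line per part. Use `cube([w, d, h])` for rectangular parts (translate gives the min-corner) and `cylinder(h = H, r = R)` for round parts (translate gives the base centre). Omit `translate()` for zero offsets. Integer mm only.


translate([867, 856, 0]) cylinder(h = 27, r = 400);


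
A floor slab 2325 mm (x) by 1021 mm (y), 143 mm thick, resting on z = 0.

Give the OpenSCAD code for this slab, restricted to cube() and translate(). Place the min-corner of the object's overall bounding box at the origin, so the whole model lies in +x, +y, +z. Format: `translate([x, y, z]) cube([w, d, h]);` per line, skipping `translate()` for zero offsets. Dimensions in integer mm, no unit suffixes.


cube([2325, 1021, 143]);


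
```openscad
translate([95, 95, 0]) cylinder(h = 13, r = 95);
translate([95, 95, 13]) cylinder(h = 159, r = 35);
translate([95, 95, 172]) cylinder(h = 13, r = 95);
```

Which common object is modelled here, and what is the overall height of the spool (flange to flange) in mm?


A spool. The overall height is 185 mm.

Three coaxial cylinders, large–small–large — a spool. Two 13 mm flanges and a 159 mm core give 13 + 159 + 13 = 185 mm.


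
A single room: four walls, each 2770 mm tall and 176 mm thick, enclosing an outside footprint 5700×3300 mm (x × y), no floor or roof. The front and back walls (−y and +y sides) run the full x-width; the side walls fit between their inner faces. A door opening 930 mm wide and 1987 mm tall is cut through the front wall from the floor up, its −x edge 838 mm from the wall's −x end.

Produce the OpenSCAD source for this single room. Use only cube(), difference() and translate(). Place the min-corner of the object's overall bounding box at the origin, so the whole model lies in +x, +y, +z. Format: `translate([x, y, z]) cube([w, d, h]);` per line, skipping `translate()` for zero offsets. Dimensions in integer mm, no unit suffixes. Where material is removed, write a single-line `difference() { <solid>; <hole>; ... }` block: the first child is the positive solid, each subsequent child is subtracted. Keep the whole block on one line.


difference() { cube([5700, 176, 2770]); translate([838, 0, 0]) cube([930, 176, 1987]); }
translate([0, 3124, 0]) cube([5700, 176, 2770]);
translate([0, 176, 0]) cube([176, 2948, 2770]);
translate([5524, 176, 0]) cube([176, 2948, 2770]);


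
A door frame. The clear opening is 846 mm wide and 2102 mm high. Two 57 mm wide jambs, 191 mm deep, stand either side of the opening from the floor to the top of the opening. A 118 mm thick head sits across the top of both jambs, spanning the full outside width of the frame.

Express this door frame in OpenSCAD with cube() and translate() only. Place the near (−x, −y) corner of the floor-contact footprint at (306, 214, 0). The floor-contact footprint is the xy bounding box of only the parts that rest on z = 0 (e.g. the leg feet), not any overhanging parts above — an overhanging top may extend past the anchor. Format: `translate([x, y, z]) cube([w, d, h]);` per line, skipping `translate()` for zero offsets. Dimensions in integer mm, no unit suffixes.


translate([306, 214, 0]) cube([57, 191, 2102]);
translate([1209, 214, 0]) cube([57, 191, 2102]);
translate([306, 214, 2102]) cube([960, 191, 118]);


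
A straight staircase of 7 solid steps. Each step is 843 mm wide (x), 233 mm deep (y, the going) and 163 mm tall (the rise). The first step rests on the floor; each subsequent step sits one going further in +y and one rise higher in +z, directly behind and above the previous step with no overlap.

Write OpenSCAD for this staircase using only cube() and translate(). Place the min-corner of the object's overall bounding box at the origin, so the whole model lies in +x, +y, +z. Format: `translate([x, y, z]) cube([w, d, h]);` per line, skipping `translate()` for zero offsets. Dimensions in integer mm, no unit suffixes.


cube([843, 233, 163]);
translate([0, 233, 163]) cube([843, 233, 163]);
translate([0, 466, 326]) cube([843, 233, 163]);
translate([0, 699, 489]) cube([843, 233, 163]);
translate([0, 932, 652]) cube([843, 233, 163]);
translate([0, 1165, 815]) cube([843, 233, 163]);
translate([0, 1398, 978]) cube([843, 233, 163]);


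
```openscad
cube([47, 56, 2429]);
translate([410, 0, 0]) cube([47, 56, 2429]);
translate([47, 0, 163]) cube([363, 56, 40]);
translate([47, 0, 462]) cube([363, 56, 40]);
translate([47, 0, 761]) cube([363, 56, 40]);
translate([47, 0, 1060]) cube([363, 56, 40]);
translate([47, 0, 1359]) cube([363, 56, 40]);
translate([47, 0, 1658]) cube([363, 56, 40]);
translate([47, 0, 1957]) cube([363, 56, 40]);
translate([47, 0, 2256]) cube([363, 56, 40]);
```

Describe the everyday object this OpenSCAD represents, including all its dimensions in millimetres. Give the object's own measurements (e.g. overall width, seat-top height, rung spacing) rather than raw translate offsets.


A straight ladder. Two 47×56 mm vertical rails, 2429 mm tall, stand 457 mm apart (outside-to-outside) with their front faces coplanar on the −y side. 8 rungs, each 56 mm deep and 40 mm tall, span between the inner faces of the rails, front faces flush with the rails. The lowest rung's underside is at z = 163 mm and rungs are spaced 299 mm apart (underside to underside).
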